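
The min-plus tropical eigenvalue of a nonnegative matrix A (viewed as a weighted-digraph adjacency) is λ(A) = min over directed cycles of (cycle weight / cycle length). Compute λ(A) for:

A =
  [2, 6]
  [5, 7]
λ(A) = 2

Enumerate directed cycles and compute their means (weight / length). Sample:
  cycle 0 → 0: weight = 2, length = 1, mean = 2/1 ≈ 2.000
  cycle 1 → 1: weight = 7, length = 1, mean = 7/1 ≈ 7.000
  cycle 0 → 1 → 0: weight = 11, length = 2, mean = 11/2 ≈ 5.500
  cycle 1 → 0 → 1: weight = 11, length = 2, mean = 11/2 ≈ 5.500
Minimum mean = 2.000, attained e.g. along the cycle 0 → 0 with weight 2 and length 1. So λ(A) = 2/1 = 2.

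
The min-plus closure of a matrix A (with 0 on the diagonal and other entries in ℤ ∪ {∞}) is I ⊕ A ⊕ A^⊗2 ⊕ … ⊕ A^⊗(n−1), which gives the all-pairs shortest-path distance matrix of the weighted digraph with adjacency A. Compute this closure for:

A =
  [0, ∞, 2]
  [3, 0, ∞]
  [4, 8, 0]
Closure =
  [0, 10, 2]
  [3, 0, 5]
  [4, 8, 0]

This is the Floyd-Warshall all-pairs shortest-path computation. For each intermediate vertex k = 0, 1, …, 2, update dist[i][j] ← min(dist[i][j], dist[i][k] + dist[k][j]). The final matrix gives, for each (i, j), the minimum total weight of any directed path from i to j (possibly empty when i = j).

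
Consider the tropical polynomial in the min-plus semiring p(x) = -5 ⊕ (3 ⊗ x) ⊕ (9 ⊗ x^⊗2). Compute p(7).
p(7) = -5

A tropical monomial a ⊗ x^⊗i evaluates to a + i · x. Evaluating each term at x = 7:
  Term 0 contributes -5 + 0 · 7 = -5
  Term 1 contributes 3 + 1 · 7 = 10
  Term 2 contributes 9 + 2 · 7 = 23
p(7) = ⊕ of these = min[-5, 10, 23] = -5.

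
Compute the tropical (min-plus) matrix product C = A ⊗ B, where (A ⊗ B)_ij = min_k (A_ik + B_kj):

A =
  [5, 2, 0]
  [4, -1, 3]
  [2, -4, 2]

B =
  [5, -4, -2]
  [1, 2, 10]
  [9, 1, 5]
A ⊗ B =
  [3, 1, 3]
  [0, 0, 2]
  [-3, -2, 0]

Apply the min-plus product entry-by-entry:
  C[0][0] = min over k of (A[0][0] + B[0][0] = 5 + 5 = 10, A[0][1] + B[1][0] = 2 + 1 = 3, A[0][2] + B[2][0] = 0 + 9 = 9) = 3 (attained at k = 1)
  C[0][1] = min over k of (A[0][0] + B[0][1] = 5 + -4 = 1, A[0][1] + B[1][1] = 2 + 2 = 4, A[0][2] + B[2][1] = 0 + 1 = 1) = 1 (attained at k = 0)
  C[0][2] = min over k of (A[0][0] + B[0][2] = 5 + -2 = 3, A[0][1] + B[1][2] = 2 + 10 = 12, A[0][2] + B[2][2] = 0 + 5 = 5) = 3 (attained at k = 0)
  C[1][0] = min over k of (A[1][0] + B[0][0] = 4 + 5 = 9, A[1][1] + B[1][0] = -1 + 1 = 0, A[1][2] + B[2][0] = 3 + 9 = 12) = 0 (attained at k = 1)
  C[1][1] = min over k of (A[1][0] + B[0][1] = 4 + -4 = 0, A[1][1] + B[1][1] = -1 + 2 = 1, A[1][2] + B[2][1] = 3 + 1 = 4) = 0 (attained at k = 0)
  C[1][2] = min over k of (A[1][0] + B[0][2] = 4 + -2 = 2, A[1][1] + B[1][2] = -1 + 10 = 9, A[1][2] + B[2][2] = 3 + 5 = 8) = 2 (attained at k = 0)
  C[2][0] = min over k of (A[2][0] + B[0][0] = 2 + 5 = 7, A[2][1] + B[1][0] = -4 + 1 = -3, A[2][2] + B[2][0] = 2 + 9 = 11) = -3 (attained at k = 1)
  C[2][1] = min over k of (A[2][0] + B[0][1] = 2 + -4 = -2, A[2][1] + B[1][1] = -4 + 2 = -2, A[2][2] + B[2][1] = 2 + 1 = 3) = -2 (attained at k = 0)
  C[2][2] = min over k of (A[2][0] + B[0][2] = 2 + -2 = 0, A[2][1] + B[1][2] = -4 + 10 = 6, A[2][2] + B[2][2] = 2 + 5 = 7) = 0 (attained at k = 0)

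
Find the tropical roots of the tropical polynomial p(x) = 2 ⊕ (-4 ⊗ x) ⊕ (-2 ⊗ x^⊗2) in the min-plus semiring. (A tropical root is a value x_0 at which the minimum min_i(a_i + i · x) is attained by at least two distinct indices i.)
Roots: {-2, 6}

Each tropical root is a break point of the lower envelope of the lines y = a_i + i · x (there are 3 lines, with slopes 0, 1, ..., 2). Only the lines that attain the minimum somewhere contribute to roots; other lines are dominated. Here the surviving (envelope) indices are i = 2, i = 1, i = 0.
Intersections between consecutive envelope lines give the roots: for adjacent envelope indices i < j the intersection is x = (a_i − a_j) / (j − i). Reading off the sorted break points: {-2, 6}.
Verification: at each break x_0, at least two indices attain the minimum of min_i(a_i + i · x_0).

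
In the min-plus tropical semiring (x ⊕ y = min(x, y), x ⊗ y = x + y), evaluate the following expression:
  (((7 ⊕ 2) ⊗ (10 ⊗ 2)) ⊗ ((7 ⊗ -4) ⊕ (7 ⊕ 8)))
(((7 ⊕ 2) ⊗ (10 ⊗ 2)) ⊗ ((7 ⊗ -4) ⊕ (7 ⊕ 8))) = 17

Expand innermost to outermost. Recall ⊕ takes the minimum of its arguments and ⊗ takes their sum. Working out the expression (((7 ⊕ 2) ⊗ (10 ⊗ 2)) ⊗ ((7 ⊗ -4) ⊕ (7 ⊕ 8))) gives 17.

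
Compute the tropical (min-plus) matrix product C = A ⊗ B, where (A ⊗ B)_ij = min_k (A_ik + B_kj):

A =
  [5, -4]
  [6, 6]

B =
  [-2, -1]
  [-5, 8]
A ⊗ B =
  [-9, 4]
  [1, 5]

Apply the min-plus product entry-by-entry:
  C[0][0] = min over k of (A[0][0] + B[0][0] = 5 + -2 = 3, A[0][1] + B[1][0] = -4 + -5 = -9) = -9 (attained at k = 1)
  C[0][1] = min over k of (A[0][0] + B[0][1] = 5 + -1 = 4, A[0][1] + B[1][1] = -4 + 8 = 4) = 4 (attained at k = 0)
  C[1][0] = min over k of (A[1][0] + B[0][0] = 6 + -2 = 4, A[1][1] + B[1][0] = 6 + -5 = 1) = 1 (attained at k = 1)
  C[1][1] = min over k of (A[1][0] + B[0][1] = 6 + -1 = 5, A[1][1] + B[1][1] = 6 + 8 = 14) = 5 (attained at k = 0)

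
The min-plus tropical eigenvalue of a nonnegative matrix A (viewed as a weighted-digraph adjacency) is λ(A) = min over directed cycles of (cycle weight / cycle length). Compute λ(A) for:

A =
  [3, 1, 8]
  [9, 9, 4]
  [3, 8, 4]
λ(A) = 8/3

Enumerate directed cycles and compute their means (weight / length). Sample:
  cycle 0 → 0: weight = 3, length = 1, mean = 3/1 ≈ 3.000
  cycle 1 → 1: weight = 9, length = 1, mean = 9/1 ≈ 9.000
  cycle 2 → 2: weight = 4, length = 1, mean = 4/1 ≈ 4.000
  cycle 0 → 1 → 0: weight = 10, length = 2, mean = 10/2 ≈ 5.000
  cycle 0 → 2 → 0: weight = 11, length = 2, mean = 11/2 ≈ 5.500
  cycle 1 → 0 → 1: weight = 10, length = 2, mean = 10/2 ≈ 5.000
Minimum mean = 2.667, attained e.g. along the cycle 0 → 1 → 2 → 0 with weight 8 and length 3. So λ(A) = 8/3 = 8/3.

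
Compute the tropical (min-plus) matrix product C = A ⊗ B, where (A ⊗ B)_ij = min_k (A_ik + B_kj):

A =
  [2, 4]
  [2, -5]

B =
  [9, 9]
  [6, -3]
A ⊗ B =
  [10, 1]
  [1, -8]

Apply the min-plus product entry-by-entry:
  C[0][0] = min over k of (A[0][0] + B[0][0] = 2 + 9 = 11, A[0][1] + B[1][0] = 4 + 6 = 10) = 10 (attained at k = 1)
  C[0][1] = min over k of (A[0][0] + B[0][1] = 2 + 9 = 11, A[0][1] + B[1][1] = 4 + -3 = 1) = 1 (attained at k = 1)
  C[1][0] = min over k of (A[1][0] + B[0][0] = 2 + 9 = 11, A[1][1] + B[1][0] = -5 + 6 = 1) = 1 (attained at k = 1)
  C[1][1] = min over k of (A[1][0] + B[0][1] = 2 + 9 = 11, A[1][1] + B[1][1] = -5 + -3 = -8) = -8 (attained at k = 1)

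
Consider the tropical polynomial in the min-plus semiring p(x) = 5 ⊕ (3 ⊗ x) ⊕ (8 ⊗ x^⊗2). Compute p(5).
p(5) = 5

A tropical monomial a ⊗ x^⊗i evaluates to a + i · x. Evaluating each term at x = 5:
  Term 0 contributes 5 + 0 · 5 = 5
  Term 1 contributes 3 + 1 · 5 = 8
  Term 2 contributes 8 + 2 · 5 = 18
p(5) = ⊕ of these = min[5, 8, 18] = 5.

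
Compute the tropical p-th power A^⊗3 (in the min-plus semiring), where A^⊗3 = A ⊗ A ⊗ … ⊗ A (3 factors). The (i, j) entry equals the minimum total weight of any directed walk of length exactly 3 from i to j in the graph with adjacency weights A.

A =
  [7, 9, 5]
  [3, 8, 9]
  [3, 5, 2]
A^⊗3 =
  [10, 12, 9]
  [11, 13, 10]
  [7, 9, 6]

Each entry (A^⊗3)_ij equals the minimum over all length-3 walks i = v_0 → v_1 → … → v_3 = j of Σ_t A[v_t][v_{t+1}]. For example, for (i, j) = (0, 2) we minimise over 9 possible intermediate vertex sequences; the minimum is 9, attained along the walk 0 → 2 → 2 → 2.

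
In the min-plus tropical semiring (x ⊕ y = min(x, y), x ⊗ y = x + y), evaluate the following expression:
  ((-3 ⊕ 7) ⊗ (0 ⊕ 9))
((-3 ⊕ 7) ⊗ (0 ⊕ 9)) = -3

Expand innermost to outermost. Recall ⊕ takes the minimum of its arguments and ⊗ takes their sum. Working out the expression ((-3 ⊕ 7) ⊗ (0 ⊕ 9)) gives -3.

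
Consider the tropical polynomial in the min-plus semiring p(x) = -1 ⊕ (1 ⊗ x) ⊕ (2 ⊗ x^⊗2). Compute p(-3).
p(-3) = -4

A tropical monomial a ⊗ x^⊗i evaluates to a + i · x. Evaluating each term at x = -3:
  Term 0 contributes -1 + 0 · -3 = -1
  Term 1 contributes 1 + 1 · -3 = -2
  Term 2 contributes 2 + 2 · -3 = -4
p(-3) = ⊕ of these = min[-1, -2, -4] = -4.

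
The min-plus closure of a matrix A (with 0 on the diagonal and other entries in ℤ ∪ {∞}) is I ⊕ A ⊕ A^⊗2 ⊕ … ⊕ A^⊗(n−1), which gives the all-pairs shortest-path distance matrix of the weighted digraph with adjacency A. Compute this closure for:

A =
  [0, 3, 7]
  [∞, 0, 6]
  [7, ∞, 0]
Closure =
  [0, 3, 7]
  [13, 0, 6]
  [7, 10, 0]

This is the Floyd-Warshall all-pairs shortest-path computation. For each intermediate vertex k = 0, 1, …, 2, update dist[i][j] ← min(dist[i][j], dist[i][k] + dist[k][j]). The final matrix gives, for each (i, j), the minimum total weight of any directed path from i to j (possibly empty when i = j).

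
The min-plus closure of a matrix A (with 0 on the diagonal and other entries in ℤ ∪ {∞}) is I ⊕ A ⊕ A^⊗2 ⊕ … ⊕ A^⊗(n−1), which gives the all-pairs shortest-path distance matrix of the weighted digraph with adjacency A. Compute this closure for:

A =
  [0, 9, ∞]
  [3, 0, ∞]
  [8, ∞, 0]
Closure =
  [0, 9, ∞]
  [3, 0, ∞]
  [8, 17, 0]

This is the Floyd-Warshall all-pairs shortest-path computation. For each intermediate vertex k = 0, 1, …, 2, update dist[i][j] ← min(dist[i][j], dist[i][k] + dist[k][j]). The final matrix gives, for each (i, j), the minimum total weight of any directed path from i to j (possibly empty when i = j).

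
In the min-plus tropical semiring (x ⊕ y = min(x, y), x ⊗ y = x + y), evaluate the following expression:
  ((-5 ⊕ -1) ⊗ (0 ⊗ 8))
((-5 ⊕ -1) ⊗ (0 ⊗ 8)) = 3

Expand innermost to outermost. Recall ⊕ takes the minimum of its arguments and ⊗ takes their sum. Working out the expression ((-5 ⊕ -1) ⊗ (0 ⊗ 8)) gives 3.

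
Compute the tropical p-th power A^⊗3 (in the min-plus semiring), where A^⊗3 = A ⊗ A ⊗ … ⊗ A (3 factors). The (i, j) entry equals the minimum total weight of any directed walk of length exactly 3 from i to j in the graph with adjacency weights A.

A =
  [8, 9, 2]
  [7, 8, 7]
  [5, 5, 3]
A^⊗3 =
  [10, 10, 8]
  [14, 14, 12]
  [11, 11, 9]

Each entry (A^⊗3)_ij equals the minimum over all length-3 walks i = v_0 → v_1 → … → v_3 = j of Σ_t A[v_t][v_{t+1}]. For example, for (i, j) = (0, 2) we minimise over 9 possible intermediate vertex sequences; the minimum is 8, attained along the walk 0 → 2 → 2 → 2.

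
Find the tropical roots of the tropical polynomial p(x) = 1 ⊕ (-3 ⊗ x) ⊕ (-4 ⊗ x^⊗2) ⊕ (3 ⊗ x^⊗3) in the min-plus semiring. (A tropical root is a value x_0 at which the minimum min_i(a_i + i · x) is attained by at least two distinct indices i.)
Roots: {-7, 1, 4}

Each tropical root is a break point of the lower envelope of the lines y = a_i + i · x (there are 4 lines, with slopes 0, 1, ..., 3). Only the lines that attain the minimum somewhere contribute to roots; other lines are dominated. Here the surviving (envelope) indices are i = 3, i = 2, i = 1, i = 0.
Intersections between consecutive envelope lines give the roots: for adjacent envelope indices i < j the intersection is x = (a_i − a_j) / (j − i). Reading off the sorted break points: {-7, 1, 4}.
Verification: at each break x_0, at least two indices attain the minimum of min_i(a_i + i · x_0).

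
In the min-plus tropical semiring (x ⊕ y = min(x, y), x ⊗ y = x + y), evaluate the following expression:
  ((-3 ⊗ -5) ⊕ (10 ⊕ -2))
((-3 ⊗ -5) ⊕ (10 ⊕ -2)) = -8

Expand innermost to outermost. Recall ⊕ takes the minimum of its arguments and ⊗ takes their sum. Working out the expression ((-3 ⊗ -5) ⊕ (10 ⊕ -2)) gives -8.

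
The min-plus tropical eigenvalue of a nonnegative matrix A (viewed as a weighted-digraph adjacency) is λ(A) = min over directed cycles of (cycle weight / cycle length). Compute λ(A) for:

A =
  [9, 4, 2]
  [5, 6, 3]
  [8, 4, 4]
λ(A) = 7/2

Enumerate directed cycles and compute their means (weight / length). Sample:
  cycle 0 → 0: weight = 9, length = 1, mean = 9/1 ≈ 9.000
  cycle 1 → 1: weight = 6, length = 1, mean = 6/1 ≈ 6.000
  cycle 2 → 2: weight = 4, length = 1, mean = 4/1 ≈ 4.000
  cycle 0 → 1 → 0: weight = 9, length = 2, mean = 9/2 ≈ 4.500
  cycle 0 → 2 → 0: weight = 10, length = 2, mean = 10/2 ≈ 5.000
  cycle 1 → 0 → 1: weight = 9, length = 2, mean = 9/2 ≈ 4.500
Minimum mean = 3.500, attained e.g. along the cycle 1 → 2 → 1 with weight 7 and length 2. So λ(A) = 7/2 = 7/2.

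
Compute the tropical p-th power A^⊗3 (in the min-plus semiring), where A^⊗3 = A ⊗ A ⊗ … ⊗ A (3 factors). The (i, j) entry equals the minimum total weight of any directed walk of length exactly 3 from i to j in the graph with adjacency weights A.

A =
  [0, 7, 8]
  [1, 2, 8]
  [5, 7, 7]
A^⊗3 =
  [0, 7, 8]
  [1, 6, 9]
  [5, 11, 13]

Each entry (A^⊗3)_ij equals the minimum over all length-3 walks i = v_0 → v_1 → … → v_3 = j of Σ_t A[v_t][v_{t+1}]. For example, for (i, j) = (0, 2) we minimise over 9 possible intermediate vertex sequences; the minimum is 8, attained along the walk 0 → 0 → 0 → 2.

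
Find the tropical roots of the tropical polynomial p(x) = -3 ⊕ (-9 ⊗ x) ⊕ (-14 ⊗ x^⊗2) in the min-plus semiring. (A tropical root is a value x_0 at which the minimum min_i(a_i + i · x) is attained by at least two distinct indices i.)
Roots: {5, 6}

Each tropical root is a break point of the lower envelope of the lines y = a_i + i · x (there are 3 lines, with slopes 0, 1, ..., 2). Only the lines that attain the minimum somewhere contribute to roots; other lines are dominated. Here the surviving (envelope) indices are i = 2, i = 1, i = 0.
Intersections between consecutive envelope lines give the roots: for adjacent envelope indices i < j the intersection is x = (a_i − a_j) / (j − i). Reading off the sorted break points: {5, 6}.
Verification: at each break x_0, at least two indices attain the minimum of min_i(a_i + i · x_0).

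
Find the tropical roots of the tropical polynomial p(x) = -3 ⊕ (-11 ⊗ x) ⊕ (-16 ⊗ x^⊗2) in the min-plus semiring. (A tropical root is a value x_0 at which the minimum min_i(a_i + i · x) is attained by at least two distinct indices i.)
Roots: {5, 8}

Each tropical root is a break point of the lower envelope of the lines y = a_i + i · x (there are 3 lines, with slopes 0, 1, ..., 2). Only the lines that attain the minimum somewhere contribute to roots; other lines are dominated. Here the surviving (envelope) indices are i = 2, i = 1, i = 0.
Intersections between consecutive envelope lines give the roots: for adjacent envelope indices i < j the intersection is x = (a_i − a_j) / (j − i). Reading off the sorted break points: {5, 8}.
Verification: at each break x_0, at least two indices attain the minimum of min_i(a_i + i · x_0).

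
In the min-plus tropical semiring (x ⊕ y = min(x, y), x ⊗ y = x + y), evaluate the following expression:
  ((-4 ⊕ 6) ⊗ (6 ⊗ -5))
((-4 ⊕ 6) ⊗ (6 ⊗ -5)) = -3

Expand innermost to outermost. Recall ⊕ takes the minimum of its arguments and ⊗ takes their sum. Working out the expression ((-4 ⊕ 6) ⊗ (6 ⊗ -5)) gives -3.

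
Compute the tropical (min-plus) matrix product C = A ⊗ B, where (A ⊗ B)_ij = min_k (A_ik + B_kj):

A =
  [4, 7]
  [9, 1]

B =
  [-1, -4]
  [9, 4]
A ⊗ B =
  [3, 0]
  [8, 5]

Apply the min-plus product entry-by-entry:
  C[0][0] = min over k of (A[0][0] + B[0][0] = 4 + -1 = 3, A[0][1] + B[1][0] = 7 + 9 = 16) = 3 (attained at k = 0)
  C[0][1] = min over k of (A[0][0] + B[0][1] = 4 + -4 = 0, A[0][1] + B[1][1] = 7 + 4 = 11) = 0 (attained at k = 0)
  C[1][0] = min over k of (A[1][0] + B[0][0] = 9 + -1 = 8, A[1][1] + B[1][0] = 1 + 9 = 10) = 8 (attained at k = 0)
  C[1][1] = min over k of (A[1][0] + B[0][1] = 9 + -4 = 5, A[1][1] + B[1][1] = 1 + 4 = 5) = 5 (attained at k = 0)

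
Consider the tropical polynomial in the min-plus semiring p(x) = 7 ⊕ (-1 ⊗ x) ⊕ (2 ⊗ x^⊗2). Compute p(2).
p(2) = 1

A tropical monomial a ⊗ x^⊗i evaluates to a + i · x. Evaluating each term at x = 2:
  Term 0 contributes 7 + 0 · 2 = 7
  Term 1 contributes -1 + 1 · 2 = 1
  Term 2 contributes 2 + 2 · 2 = 6
p(2) = ⊕ of these = min[7, 1, 6] = 1.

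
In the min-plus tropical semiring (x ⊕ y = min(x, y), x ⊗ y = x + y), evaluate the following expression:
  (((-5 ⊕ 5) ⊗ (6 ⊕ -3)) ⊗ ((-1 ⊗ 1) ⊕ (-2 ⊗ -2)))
(((-5 ⊕ 5) ⊗ (6 ⊕ -3)) ⊗ ((-1 ⊗ 1) ⊕ (-2 ⊗ -2))) = -12

Expand innermost to outermost. Recall ⊕ takes the minimum of its arguments and ⊗ takes their sum. Working out the expression (((-5 ⊕ 5) ⊗ (6 ⊕ -3)) ⊗ ((-1 ⊗ 1) ⊕ (-2 ⊗ -2))) gives -12.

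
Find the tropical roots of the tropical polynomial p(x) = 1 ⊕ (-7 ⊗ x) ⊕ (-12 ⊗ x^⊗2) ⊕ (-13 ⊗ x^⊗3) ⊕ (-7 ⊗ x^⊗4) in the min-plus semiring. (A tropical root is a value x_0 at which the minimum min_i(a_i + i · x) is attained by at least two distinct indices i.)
Roots: {-6, 1, 5, 8}

Each tropical root is a break point of the lower envelope of the lines y = a_i + i · x (there are 5 lines, with slopes 0, 1, ..., 4). Only the lines that attain the minimum somewhere contribute to roots; other lines are dominated. Here the surviving (envelope) indices are i = 4, i = 3, i = 2, i = 1, i = 0.
Intersections between consecutive envelope lines give the roots: for adjacent envelope indices i < j the intersection is x = (a_i − a_j) / (j − i). Reading off the sorted break points: {-6, 1, 5, 8}.
Verification: at each break x_0, at least two indices attain the minimum of min_i(a_i + i · x_0).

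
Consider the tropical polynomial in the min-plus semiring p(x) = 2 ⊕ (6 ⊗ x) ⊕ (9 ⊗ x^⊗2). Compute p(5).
p(5) = 2

A tropical monomial a ⊗ x^⊗i evaluates to a + i · x. Evaluating each term at x = 5:
  Term 0 contributes 2 + 0 · 5 = 2
  Term 1 contributes 6 + 1 · 5 = 11
  Term 2 contributes 9 + 2 · 5 = 19
p(5) = ⊕ of these = min[2, 11, 19] = 2.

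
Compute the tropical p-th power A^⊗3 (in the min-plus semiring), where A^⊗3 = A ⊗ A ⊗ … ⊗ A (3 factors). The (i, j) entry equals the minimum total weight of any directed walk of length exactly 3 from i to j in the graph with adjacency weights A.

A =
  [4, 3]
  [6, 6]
A^⊗3 =
  [12, 11]
  [14, 13]

Each entry (A^⊗3)_ij equals the minimum over all length-3 walks i = v_0 → v_1 → … → v_3 = j of Σ_t A[v_t][v_{t+1}]. For example, for (i, j) = (0, 1) we minimise over 4 possible intermediate vertex sequences; the minimum is 11, attained along the walk 0 → 0 → 0 → 1.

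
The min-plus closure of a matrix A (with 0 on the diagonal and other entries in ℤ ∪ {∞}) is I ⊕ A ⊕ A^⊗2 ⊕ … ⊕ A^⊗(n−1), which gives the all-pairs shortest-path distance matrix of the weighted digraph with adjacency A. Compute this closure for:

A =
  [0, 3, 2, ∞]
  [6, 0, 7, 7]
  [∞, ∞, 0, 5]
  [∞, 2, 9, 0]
Closure =
  [0, 3, 2, 7]
  [6, 0, 7, 7]
  [13, 7, 0, 5]
  [8, 2, 9, 0]

This is the Floyd-Warshall all-pairs shortest-path computation. For each intermediate vertex k = 0, 1, …, 3, update dist[i][j] ← min(dist[i][j], dist[i][k] + dist[k][j]). The final matrix gives, for each (i, j), the minimum total weight of any directed path from i to j (possibly empty when i = j).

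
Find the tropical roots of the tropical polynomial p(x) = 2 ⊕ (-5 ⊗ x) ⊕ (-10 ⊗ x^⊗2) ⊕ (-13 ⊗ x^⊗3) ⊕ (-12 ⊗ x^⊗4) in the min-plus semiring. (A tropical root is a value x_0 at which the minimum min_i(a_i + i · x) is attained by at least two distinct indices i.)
Roots: {-1, 3, 5, 7}

Each tropical root is a break point of the lower envelope of the lines y = a_i + i · x (there are 5 lines, with slopes 0, 1, ..., 4). Only the lines that attain the minimum somewhere contribute to roots; other lines are dominated. Here the surviving (envelope) indices are i = 4, i = 3, i = 2, i = 1, i = 0.
Intersections between consecutive envelope lines give the roots: for adjacent envelope indices i < j the intersection is x = (a_i − a_j) / (j − i). Reading off the sorted break points: {-1, 3, 5, 7}.
Verification: at each break x_0, at least two indices attain the minimum of min_i(a_i + i · x_0).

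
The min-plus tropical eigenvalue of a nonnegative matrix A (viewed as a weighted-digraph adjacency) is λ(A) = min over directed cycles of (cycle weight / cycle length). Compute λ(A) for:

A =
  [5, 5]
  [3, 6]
λ(A) = 4

Enumerate directed cycles and compute their means (weight / length). Sample:
  cycle 0 → 0: weight = 5, length = 1, mean = 5/1 ≈ 5.000
  cycle 1 → 1: weight = 6, length = 1, mean = 6/1 ≈ 6.000
  cycle 0 → 1 → 0: weight = 8, length = 2, mean = 8/2 ≈ 4.000
  cycle 1 → 0 → 1: weight = 8, length = 2, mean = 8/2 ≈ 4.000
Minimum mean = 4.000, attained e.g. along the cycle 0 → 1 → 0 with weight 8 and length 2. So λ(A) = 8/2 = 4.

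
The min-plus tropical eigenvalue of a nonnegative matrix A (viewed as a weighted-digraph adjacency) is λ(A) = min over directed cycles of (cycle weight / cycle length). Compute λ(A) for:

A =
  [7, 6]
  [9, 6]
λ(A) = 6

Enumerate directed cycles and compute their means (weight / length). Sample:
  cycle 0 → 0: weight = 7, length = 1, mean = 7/1 ≈ 7.000
  cycle 1 → 1: weight = 6, length = 1, mean = 6/1 ≈ 6.000
  cycle 0 → 1 → 0: weight = 15, length = 2, mean = 15/2 ≈ 7.500
  cycle 1 → 0 → 1: weight = 15, length = 2, mean = 15/2 ≈ 7.500
Minimum mean = 6.000, attained e.g. along the cycle 1 → 1 with weight 6 and length 1. So λ(A) = 6/1 = 6.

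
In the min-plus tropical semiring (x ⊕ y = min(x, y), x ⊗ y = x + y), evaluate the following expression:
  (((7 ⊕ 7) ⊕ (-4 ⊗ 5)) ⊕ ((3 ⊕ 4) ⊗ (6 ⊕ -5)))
(((7 ⊕ 7) ⊕ (-4 ⊗ 5)) ⊕ ((3 ⊕ 4) ⊗ (6 ⊕ -5))) = -2

Expand innermost to outermost. Recall ⊕ takes the minimum of its arguments and ⊗ takes their sum. Working out the expression (((7 ⊕ 7) ⊕ (-4 ⊗ 5)) ⊕ ((3 ⊕ 4) ⊗ (6 ⊕ -5))) gives -2.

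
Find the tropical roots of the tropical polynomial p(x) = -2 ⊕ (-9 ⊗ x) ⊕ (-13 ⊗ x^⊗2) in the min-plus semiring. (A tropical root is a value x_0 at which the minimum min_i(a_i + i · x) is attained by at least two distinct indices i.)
Roots: {4, 7}

Each tropical root is a break point of the lower envelope of the lines y = a_i + i · x (there are 3 lines, with slopes 0, 1, ..., 2). Only the lines that attain the minimum somewhere contribute to roots; other lines are dominated. Here the surviving (envelope) indices are i = 2, i = 1, i = 0.
Intersections between consecutive envelope lines give the roots: for adjacent envelope indices i < j the intersection is x = (a_i − a_j) / (j − i). Reading off the sorted break points: {4, 7}.
Verification: at each break x_0, at least two indices attain the minimum of min_i(a_i + i · x_0).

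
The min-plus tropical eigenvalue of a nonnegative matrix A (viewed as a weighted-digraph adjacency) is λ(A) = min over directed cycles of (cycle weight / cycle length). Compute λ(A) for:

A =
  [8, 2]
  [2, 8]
λ(A) = 2

Enumerate directed cycles and compute their means (weight / length). Sample:
  cycle 0 → 0: weight = 8, length = 1, mean = 8/1 ≈ 8.000
  cycle 1 → 1: weight = 8, length = 1, mean = 8/1 ≈ 8.000
  cycle 0 → 1 → 0: weight = 4, length = 2, mean = 4/2 ≈ 2.000
  cycle 1 → 0 → 1: weight = 4, length = 2, mean = 4/2 ≈ 2.000
Minimum mean = 2.000, attained e.g. along the cycle 0 → 1 → 0 with weight 4 and length 2. So λ(A) = 4/2 = 2.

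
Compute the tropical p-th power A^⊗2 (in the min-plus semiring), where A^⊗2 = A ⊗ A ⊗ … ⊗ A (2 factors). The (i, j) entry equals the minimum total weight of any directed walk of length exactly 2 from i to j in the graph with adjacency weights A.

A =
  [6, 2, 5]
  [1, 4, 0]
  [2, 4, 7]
A^⊗2 =
  [3, 6, 2]
  [2, 3, 4]
  [5, 4, 4]

Each entry (A^⊗2)_ij equals the minimum over all length-2 walks i = v_0 → v_1 → … → v_2 = j of Σ_t A[v_t][v_{t+1}]. For example, for (i, j) = (0, 2) we minimise over 3 possible intermediate vertex sequences; the minimum is 2, attained along the walk 0 → 1 → 2.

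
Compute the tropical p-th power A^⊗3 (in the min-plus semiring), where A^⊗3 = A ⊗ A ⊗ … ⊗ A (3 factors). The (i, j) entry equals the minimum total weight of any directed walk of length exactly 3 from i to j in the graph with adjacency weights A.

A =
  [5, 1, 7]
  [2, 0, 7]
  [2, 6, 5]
A^⊗3 =
  [3, 1, 8]
  [2, 0, 7]
  [5, 3, 10]

Each entry (A^⊗3)_ij equals the minimum over all length-3 walks i = v_0 → v_1 → … → v_3 = j of Σ_t A[v_t][v_{t+1}]. For example, for (i, j) = (0, 2) we minimise over 9 possible intermediate vertex sequences; the minimum is 8, attained along the walk 0 → 1 → 1 → 2.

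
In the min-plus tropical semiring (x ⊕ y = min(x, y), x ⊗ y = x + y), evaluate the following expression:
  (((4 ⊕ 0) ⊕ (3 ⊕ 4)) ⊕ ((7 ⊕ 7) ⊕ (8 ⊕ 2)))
(((4 ⊕ 0) ⊕ (3 ⊕ 4)) ⊕ ((7 ⊕ 7) ⊕ (8 ⊕ 2))) = 0

Expand innermost to outermost. Recall ⊕ takes the minimum of its arguments and ⊗ takes their sum. Working out the expression (((4 ⊕ 0) ⊕ (3 ⊕ 4)) ⊕ ((7 ⊕ 7) ⊕ (8 ⊕ 2))) gives 0.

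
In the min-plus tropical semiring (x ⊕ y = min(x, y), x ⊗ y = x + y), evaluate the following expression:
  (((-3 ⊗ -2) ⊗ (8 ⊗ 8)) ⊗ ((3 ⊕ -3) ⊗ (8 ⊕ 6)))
(((-3 ⊗ -2) ⊗ (8 ⊗ 8)) ⊗ ((3 ⊕ -3) ⊗ (8 ⊕ 6))) = 14

Expand innermost to outermost. Recall ⊕ takes the minimum of its arguments and ⊗ takes their sum. Working out the expression (((-3 ⊗ -2) ⊗ (8 ⊗ 8)) ⊗ ((3 ⊕ -3) ⊗ (8 ⊕ 6))) gives 14.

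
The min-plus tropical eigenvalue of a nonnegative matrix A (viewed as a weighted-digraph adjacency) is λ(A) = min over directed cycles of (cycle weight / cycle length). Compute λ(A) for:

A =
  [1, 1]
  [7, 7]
λ(A) = 1

Enumerate directed cycles and compute their means (weight / length). Sample:
  cycle 0 → 0: weight = 1, length = 1, mean = 1/1 ≈ 1.000
  cycle 1 → 1: weight = 7, length = 1, mean = 7/1 ≈ 7.000
  cycle 0 → 1 → 0: weight = 8, length = 2, mean = 8/2 ≈ 4.000
  cycle 1 → 0 → 1: weight = 8, length = 2, mean = 8/2 ≈ 4.000
Minimum mean = 1.000, attained e.g. along the cycle 0 → 0 with weight 1 and length 1. So λ(A) = 1/1 = 1.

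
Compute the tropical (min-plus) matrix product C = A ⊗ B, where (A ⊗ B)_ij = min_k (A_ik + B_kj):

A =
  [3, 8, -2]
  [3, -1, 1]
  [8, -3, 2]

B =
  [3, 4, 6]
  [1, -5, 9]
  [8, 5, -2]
A ⊗ B =
  [6, 3, -4]
  [0, -6, -1]
  [-2, -8, 0]

Apply the min-plus product entry-by-entry:
  C[0][0] = min over k of (A[0][0] + B[0][0] = 3 + 3 = 6, A[0][1] + B[1][0] = 8 + 1 = 9, A[0][2] + B[2][0] = -2 + 8 = 6) = 6 (attained at k = 0)
  C[0][1] = min over k of (A[0][0] + B[0][1] = 3 + 4 = 7, A[0][1] + B[1][1] = 8 + -5 = 3, A[0][2] + B[2][1] = -2 + 5 = 3) = 3 (attained at k = 1)
  C[0][2] = min over k of (A[0][0] + B[0][2] = 3 + 6 = 9, A[0][1] + B[1][2] = 8 + 9 = 17, A[0][2] + B[2][2] = -2 + -2 = -4) = -4 (attained at k = 2)
  C[1][0] = min over k of (A[1][0] + B[0][0] = 3 + 3 = 6, A[1][1] + B[1][0] = -1 + 1 = 0, A[1][2] + B[2][0] = 1 + 8 = 9) = 0 (attained at k = 1)
  C[1][1] = min over k of (A[1][0] + B[0][1] = 3 + 4 = 7, A[1][1] + B[1][1] = -1 + -5 = -6, A[1][2] + B[2][1] = 1 + 5 = 6) = -6 (attained at k = 1)
  C[1][2] = min over k of (A[1][0] + B[0][2] = 3 + 6 = 9, A[1][1] + B[1][2] = -1 + 9 = 8, A[1][2] + B[2][2] = 1 + -2 = -1) = -1 (attained at k = 2)
  C[2][0] = min over k of (A[2][0] + B[0][0] = 8 + 3 = 11, A[2][1] + B[1][0] = -3 + 1 = -2, A[2][2] + B[2][0] = 2 + 8 = 10) = -2 (attained at k = 1)
  C[2][1] = min over k of (A[2][0] + B[0][1] = 8 + 4 = 12, A[2][1] + B[1][1] = -3 + -5 = -8, A[2][2] + B[2][1] = 2 + 5 = 7) = -8 (attained at k = 1)
  C[2][2] = min over k of (A[2][0] + B[0][2] = 8 + 6 = 14, A[2][1] + B[1][2] = -3 + 9 = 6, A[2][2] + B[2][2] = 2 + -2 = 0) = 0 (attained at k = 2)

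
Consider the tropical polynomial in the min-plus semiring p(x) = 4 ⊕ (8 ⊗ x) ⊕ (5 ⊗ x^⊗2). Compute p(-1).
p(-1) = 3

A tropical monomial a ⊗ x^⊗i evaluates to a + i · x. Evaluating each term at x = -1:
  Term 0 contributes 4 + 0 · -1 = 4
  Term 1 contributes 8 + 1 · -1 = 7
  Term 2 contributes 5 + 2 · -1 = 3
p(-1) = ⊕ of these = min[4, 7, 3] = 3.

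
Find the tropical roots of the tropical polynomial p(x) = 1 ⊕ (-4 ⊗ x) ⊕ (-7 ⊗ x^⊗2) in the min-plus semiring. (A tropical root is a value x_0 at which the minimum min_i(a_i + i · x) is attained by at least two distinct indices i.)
Roots: {3, 5}

Each tropical root is a break point of the lower envelope of the lines y = a_i + i · x (there are 3 lines, with slopes 0, 1, ..., 2). Only the lines that attain the minimum somewhere contribute to roots; other lines are dominated. Here the surviving (envelope) indices are i = 2, i = 1, i = 0.
Intersections between consecutive envelope lines give the roots: for adjacent envelope indices i < j the intersection is x = (a_i − a_j) / (j − i). Reading off the sorted break points: {3, 5}.
Verification: at each break x_0, at least two indices attain the minimum of min_i(a_i + i · x_0).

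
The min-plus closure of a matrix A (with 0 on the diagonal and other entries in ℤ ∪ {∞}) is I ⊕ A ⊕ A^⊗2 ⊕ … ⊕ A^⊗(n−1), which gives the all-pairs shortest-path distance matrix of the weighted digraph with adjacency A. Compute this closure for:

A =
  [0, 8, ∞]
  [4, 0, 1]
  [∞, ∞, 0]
Closure =
  [0, 8, 9]
  [4, 0, 1]
  [∞, ∞, 0]

This is the Floyd-Warshall all-pairs shortest-path computation. For each intermediate vertex k = 0, 1, …, 2, update dist[i][j] ← min(dist[i][j], dist[i][k] + dist[k][j]). The final matrix gives, for each (i, j), the minimum total weight of any directed path from i to j (possibly empty when i = j).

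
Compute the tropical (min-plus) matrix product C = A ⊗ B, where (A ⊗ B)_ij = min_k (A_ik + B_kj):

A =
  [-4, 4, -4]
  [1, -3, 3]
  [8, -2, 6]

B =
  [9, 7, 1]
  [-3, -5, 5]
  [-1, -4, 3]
A ⊗ B =
  [-5, -8, -3]
  [-6, -8, 2]
  [-5, -7, 3]

Apply the min-plus product entry-by-entry:
  C[0][0] = min over k of (A[0][0] + B[0][0] = -4 + 9 = 5, A[0][1] + B[1][0] = 4 + -3 = 1, A[0][2] + B[2][0] = -4 + -1 = -5) = -5 (attained at k = 2)
  C[0][1] = min over k of (A[0][0] + B[0][1] = -4 + 7 = 3, A[0][1] + B[1][1] = 4 + -5 = -1, A[0][2] + B[2][1] = -4 + -4 = -8) = -8 (attained at k = 2)
  C[0][2] = min over k of (A[0][0] + B[0][2] = -4 + 1 = -3, A[0][1] + B[1][2] = 4 + 5 = 9, A[0][2] + B[2][2] = -4 + 3 = -1) = -3 (attained at k = 0)
  C[1][0] = min over k of (A[1][0] + B[0][0] = 1 + 9 = 10, A[1][1] + B[1][0] = -3 + -3 = -6, A[1][2] + B[2][0] = 3 + -1 = 2) = -6 (attained at k = 1)
  C[1][1] = min over k of (A[1][0] + B[0][1] = 1 + 7 = 8, A[1][1] + B[1][1] = -3 + -5 = -8, A[1][2] + B[2][1] = 3 + -4 = -1) = -8 (attained at k = 1)
  C[1][2] = min over k of (A[1][0] + B[0][2] = 1 + 1 = 2, A[1][1] + B[1][2] = -3 + 5 = 2, A[1][2] + B[2][2] = 3 + 3 = 6) = 2 (attained at k = 0)
  C[2][0] = min over k of (A[2][0] + B[0][0] = 8 + 9 = 17, A[2][1] + B[1][0] = -2 + -3 = -5, A[2][2] + B[2][0] = 6 + -1 = 5) = -5 (attained at k = 1)
  C[2][1] = min over k of (A[2][0] + B[0][1] = 8 + 7 = 15, A[2][1] + B[1][1] = -2 + -5 = -7, A[2][2] + B[2][1] = 6 + -4 = 2) = -7 (attained at k = 1)
  C[2][2] = min over k of (A[2][0] + B[0][2] = 8 + 1 = 9, A[2][1] + B[1][2] = -2 + 5 = 3, A[2][2] + B[2][2] = 6 + 3 = 9) = 3 (attained at k = 1)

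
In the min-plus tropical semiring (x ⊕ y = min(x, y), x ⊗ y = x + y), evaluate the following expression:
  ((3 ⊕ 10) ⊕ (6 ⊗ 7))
((3 ⊕ 10) ⊕ (6 ⊗ 7)) = 3

Expand innermost to outermost. Recall ⊕ takes the minimum of its arguments and ⊗ takes their sum. Working out the expression ((3 ⊕ 10) ⊕ (6 ⊗ 7)) gives 3.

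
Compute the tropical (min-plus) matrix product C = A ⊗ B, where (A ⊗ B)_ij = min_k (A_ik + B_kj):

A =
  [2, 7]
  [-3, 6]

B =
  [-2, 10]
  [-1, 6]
A ⊗ B =
  [0, 12]
  [-5, 7]

Apply the min-plus product entry-by-entry:
  C[0][0] = min over k of (A[0][0] + B[0][0] = 2 + -2 = 0, A[0][1] + B[1][0] = 7 + -1 = 6) = 0 (attained at k = 0)
  C[0][1] = min over k of (A[0][0] + B[0][1] = 2 + 10 = 12, A[0][1] + B[1][1] = 7 + 6 = 13) = 12 (attained at k = 0)
  C[1][0] = min over k of (A[1][0] + B[0][0] = -3 + -2 = -5, A[1][1] + B[1][0] = 6 + -1 = 5) = -5 (attained at k = 0)
  C[1][1] = min over k of (A[1][0] + B[0][1] = -3 + 10 = 7, A[1][1] + B[1][1] = 6 + 6 = 12) = 7 (attained at k = 0)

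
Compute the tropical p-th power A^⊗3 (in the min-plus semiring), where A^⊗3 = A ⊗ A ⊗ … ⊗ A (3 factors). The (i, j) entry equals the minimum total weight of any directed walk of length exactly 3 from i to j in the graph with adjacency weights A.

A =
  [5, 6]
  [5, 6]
A^⊗3 =
  [15, 16]
  [15, 16]

Each entry (A^⊗3)_ij equals the minimum over all length-3 walks i = v_0 → v_1 → … → v_3 = j of Σ_t A[v_t][v_{t+1}]. For example, for (i, j) = (0, 1) we minimise over 4 possible intermediate vertex sequences; the minimum is 16, attained along the walk 0 → 0 → 0 → 1.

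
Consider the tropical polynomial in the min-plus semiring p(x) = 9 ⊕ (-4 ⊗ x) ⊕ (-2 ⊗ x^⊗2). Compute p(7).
p(7) = 3

A tropical monomial a ⊗ x^⊗i evaluates to a + i · x. Evaluating each term at x = 7:
  Term 0 contributes 9 + 0 · 7 = 9
  Term 1 contributes -4 + 1 · 7 = 3
  Term 2 contributes -2 + 2 · 7 = 12
p(7) = ⊕ of these = min[9, 3, 12] = 3.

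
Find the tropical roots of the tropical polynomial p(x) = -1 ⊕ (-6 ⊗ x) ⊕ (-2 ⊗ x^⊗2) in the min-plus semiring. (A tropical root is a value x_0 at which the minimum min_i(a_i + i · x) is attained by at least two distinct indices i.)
Roots: {-4, 5}

Each tropical root is a break point of the lower envelope of the lines y = a_i + i · x (there are 3 lines, with slopes 0, 1, ..., 2). Only the lines that attain the minimum somewhere contribute to roots; other lines are dominated. Here the surviving (envelope) indices are i = 2, i = 1, i = 0.
Intersections between consecutive envelope lines give the roots: for adjacent envelope indices i < j the intersection is x = (a_i − a_j) / (j − i). Reading off the sorted break points: {-4, 5}.
Verification: at each break x_0, at least two indices attain the minimum of min_i(a_i + i · x_0).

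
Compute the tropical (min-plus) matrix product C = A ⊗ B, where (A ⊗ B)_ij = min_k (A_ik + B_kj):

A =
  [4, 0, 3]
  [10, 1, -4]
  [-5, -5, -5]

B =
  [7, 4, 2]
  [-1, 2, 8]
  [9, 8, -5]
A ⊗ B =
  [-1, 2, -2]
  [0, 3, -9]
  [-6, -3, -10]

Apply the min-plus product entry-by-entry:
  C[0][0] = min over k of (A[0][0] + B[0][0] = 4 + 7 = 11, A[0][1] + B[1][0] = 0 + -1 = -1, A[0][2] + B[2][0] = 3 + 9 = 12) = -1 (attained at k = 1)
  C[0][1] = min over k of (A[0][0] + B[0][1] = 4 + 4 = 8, A[0][1] + B[1][1] = 0 + 2 = 2, A[0][2] + B[2][1] = 3 + 8 = 11) = 2 (attained at k = 1)
  C[0][2] = min over k of (A[0][0] + B[0][2] = 4 + 2 = 6, A[0][1] + B[1][2] = 0 + 8 = 8, A[0][2] + B[2][2] = 3 + -5 = -2) = -2 (attained at k = 2)
  C[1][0] = min over k of (A[1][0] + B[0][0] = 10 + 7 = 17, A[1][1] + B[1][0] = 1 + -1 = 0, A[1][2] + B[2][0] = -4 + 9 = 5) = 0 (attained at k = 1)
  C[1][1] = min over k of (A[1][0] + B[0][1] = 10 + 4 = 14, A[1][1] + B[1][1] = 1 + 2 = 3, A[1][2] + B[2][1] = -4 + 8 = 4) = 3 (attained at k = 1)
  C[1][2] = min over k of (A[1][0] + B[0][2] = 10 + 2 = 12, A[1][1] + B[1][2] = 1 + 8 = 9, A[1][2] + B[2][2] = -4 + -5 = -9) = -9 (attained at k = 2)
  C[2][0] = min over k of (A[2][0] + B[0][0] = -5 + 7 = 2, A[2][1] + B[1][0] = -5 + -1 = -6, A[2][2] + B[2][0] = -5 + 9 = 4) = -6 (attained at k = 1)
  C[2][1] = min over k of (A[2][0] + B[0][1] = -5 + 4 = -1, A[2][1] + B[1][1] = -5 + 2 = -3, A[2][2] + B[2][1] = -5 + 8 = 3) = -3 (attained at k = 1)
  C[2][2] = min over k of (A[2][0] + B[0][2] = -5 + 2 = -3, A[2][1] + B[1][2] = -5 + 8 = 3, A[2][2] + B[2][2] = -5 + -5 = -10) = -10 (attained at k = 2)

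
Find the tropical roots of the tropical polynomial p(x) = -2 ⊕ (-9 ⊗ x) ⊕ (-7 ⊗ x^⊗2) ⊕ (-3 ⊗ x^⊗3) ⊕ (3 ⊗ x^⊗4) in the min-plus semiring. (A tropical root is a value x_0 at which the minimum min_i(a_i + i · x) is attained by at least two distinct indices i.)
Roots: {-6, -4, -2, 7}

Each tropical root is a break point of the lower envelope of the lines y = a_i + i · x (there are 5 lines, with slopes 0, 1, ..., 4). Only the lines that attain the minimum somewhere contribute to roots; other lines are dominated. Here the surviving (envelope) indices are i = 4, i = 3, i = 2, i = 1, i = 0.
Intersections between consecutive envelope lines give the roots: for adjacent envelope indices i < j the intersection is x = (a_i − a_j) / (j − i). Reading off the sorted break points: {-6, -4, -2, 7}.
Verification: at each break x_0, at least two indices attain the minimum of min_i(a_i + i · x_0).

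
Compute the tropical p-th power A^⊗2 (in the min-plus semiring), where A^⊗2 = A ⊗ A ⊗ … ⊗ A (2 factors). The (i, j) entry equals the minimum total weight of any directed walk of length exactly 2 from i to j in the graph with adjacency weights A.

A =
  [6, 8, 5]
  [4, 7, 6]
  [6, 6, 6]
A^⊗2 =
  [11, 11, 11]
  [10, 12, 9]
  [10, 12, 11]

Each entry (A^⊗2)_ij equals the minimum over all length-2 walks i = v_0 → v_1 → … → v_2 = j of Σ_t A[v_t][v_{t+1}]. For example, for (i, j) = (0, 2) we minimise over 3 possible intermediate vertex sequences; the minimum is 11, attained along the walk 0 → 0 → 2.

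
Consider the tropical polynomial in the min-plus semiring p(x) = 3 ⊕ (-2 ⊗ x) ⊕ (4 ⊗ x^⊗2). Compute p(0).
p(0) = -2

A tropical monomial a ⊗ x^⊗i evaluates to a + i · x. Evaluating each term at x = 0:
  Term 0 contributes 3 + 0 · 0 = 3
  Term 1 contributes -2 + 1 · 0 = -2
  Term 2 contributes 4 + 2 · 0 = 4
p(0) = ⊕ of these = min[3, -2, 4] = -2.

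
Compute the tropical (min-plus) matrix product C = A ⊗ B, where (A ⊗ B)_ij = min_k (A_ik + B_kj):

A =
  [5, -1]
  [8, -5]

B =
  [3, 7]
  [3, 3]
A ⊗ B =
  [2, 2]
  [-2, -2]

Apply the min-plus product entry-by-entry:
  C[0][0] = min over k of (A[0][0] + B[0][0] = 5 + 3 = 8, A[0][1] + B[1][0] = -1 + 3 = 2) = 2 (attained at k = 1)
  C[0][1] = min over k of (A[0][0] + B[0][1] = 5 + 7 = 12, A[0][1] + B[1][1] = -1 + 3 = 2) = 2 (attained at k = 1)
  C[1][0] = min over k of (A[1][0] + B[0][0] = 8 + 3 = 11, A[1][1] + B[1][0] = -5 + 3 = -2) = -2 (attained at k = 1)
  C[1][1] = min over k of (A[1][0] + B[0][1] = 8 + 7 = 15, A[1][1] + B[1][1] = -5 + 3 = -2) = -2 (attained at k = 1)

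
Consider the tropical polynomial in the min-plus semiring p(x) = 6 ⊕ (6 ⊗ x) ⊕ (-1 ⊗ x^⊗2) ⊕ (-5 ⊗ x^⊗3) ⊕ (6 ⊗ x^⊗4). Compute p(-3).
p(-3) = -14

A tropical monomial a ⊗ x^⊗i evaluates to a + i · x. Evaluating each term at x = -3:
  Term 0 contributes 6 + 0 · -3 = 6
  Term 1 contributes 6 + 1 · -3 = 3
  Term 2 contributes -1 + 2 · -3 = -7
  Term 3 contributes -5 + 3 · -3 = -14
  Term 4 contributes 6 + 4 · -3 = -6
p(-3) = ⊕ of these = min[6, 3, -7, -14, -6] = -14.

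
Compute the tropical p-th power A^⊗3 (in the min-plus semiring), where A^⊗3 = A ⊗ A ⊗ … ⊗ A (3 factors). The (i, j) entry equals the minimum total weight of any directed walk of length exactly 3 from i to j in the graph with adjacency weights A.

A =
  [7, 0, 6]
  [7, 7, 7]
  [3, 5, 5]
A^⊗3 =
  [10, 7, 12]
  [14, 10, 14]
  [10, 8, 10]

Each entry (A^⊗3)_ij equals the minimum over all length-3 walks i = v_0 → v_1 → … → v_3 = j of Σ_t A[v_t][v_{t+1}]. For example, for (i, j) = (0, 2) we minimise over 9 possible intermediate vertex sequences; the minimum is 12, attained along the walk 0 → 1 → 2 → 2.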